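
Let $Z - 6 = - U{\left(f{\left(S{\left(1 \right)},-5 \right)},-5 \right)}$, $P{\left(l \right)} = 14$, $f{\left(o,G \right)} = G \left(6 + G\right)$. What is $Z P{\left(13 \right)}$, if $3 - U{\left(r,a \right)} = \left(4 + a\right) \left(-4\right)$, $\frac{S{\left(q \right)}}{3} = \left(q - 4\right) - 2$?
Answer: $98$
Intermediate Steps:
$S{\left(q \right)} = -18 + 3 q$ ($S{\left(q \right)} = 3 \left(\left(q - 4\right) - 2\right) = 3 \left(\left(-4 + q\right) - 2\right) = 3 \left(-6 + q\right) = -18 + 3 q$)
$U{\left(r,a \right)} = 19 + 4 a$ ($U{\left(r,a \right)} = 3 - \left(4 + a\right) \left(-4\right) = 3 - \left(-16 - 4 a\right) = 3 + \left(16 + 4 a\right) = 19 + 4 a$)
$Z = 7$ ($Z = 6 - \left(19 + 4 \left(-5\right)\right) = 6 - \left(19 - 20\right) = 6 - -1 = 6 + 1 = 7$)
$Z P{\left(13 \right)} = 7 \cdot 14 = 98$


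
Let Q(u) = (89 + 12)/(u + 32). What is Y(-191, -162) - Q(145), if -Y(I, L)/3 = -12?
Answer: 6271/177 ≈ 35.429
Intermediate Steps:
Y(I, L) = 36 (Y(I, L) = -3*(-12) = 36)
Q(u) = 101/(32 + u)
Y(-191, -162) - Q(145) = 36 - 101/(32 + 145) = 36 - 101/177 = 6271/177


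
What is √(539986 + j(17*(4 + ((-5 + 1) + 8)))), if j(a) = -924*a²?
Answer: I*√16550318 ≈ 4068.2*I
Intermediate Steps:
√(539986 + j(17*(4 + ((-5 + 1) + 8)))) = √(539986 - 924*289*(4 + ((-5 + 1) + 8))²) = √(539986 - 924*289*(4 + (-4 + 8))²) = √(539986 - 924*289*(4 + 4)²) = √(539986 - 924*(17*8)²) = √(539986 - 924*136²) = √(539986 - 924*18496) = √(539986 - 17090304) = √(-16550318) = I*√16550318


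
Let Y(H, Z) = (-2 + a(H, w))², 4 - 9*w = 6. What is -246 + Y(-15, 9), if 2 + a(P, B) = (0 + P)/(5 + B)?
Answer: -360605/1849 ≈ -195.03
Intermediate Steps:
w = -2/9 (w = 4/9 - ⅑*6 = 4/9 - ⅔ = -2/9 ≈ -0.22222)
a(P, B) = -2 + P/(5 + B) (a(P, B) = -2 + (0 + P)/(5 + B) = -2 + P/(5 + B))
Y(H, Z) = (-4 + 9*H/43)² (Y(H, Z) = (-2 + (-10 + H - 2*(-2/9))/(5 - 2/9))² = (-2 + (-10 + H + 4/9)/(43/9))² = (-2 + 9*(-86/9 + H)/43)² = (-2 + (-2 + 9*H/43))² = (-4 + 9*H/43)²)
-246 + Y(-15, 9) = -246 + (-172 + 9*(-15))²/1849 = -246 + (-172 - 135)²/1849 = -246 + (1/1849)*(-307)² = -246 + (1/1849)*94249 = -246 + 94249/1849 = -360605/1849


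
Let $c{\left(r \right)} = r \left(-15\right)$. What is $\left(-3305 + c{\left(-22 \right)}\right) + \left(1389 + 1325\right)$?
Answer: $-261$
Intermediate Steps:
$c{\left(r \right)} = - 15 r$
$\left(-3305 + c{\left(-22 \right)}\right) + \left(1389 + 1325\right) = \left(-3305 - -330\right) + \left(1389 + 1325\right) = \left(-3305 + 330\right) + 2714 = -2975 + 2714 = -261$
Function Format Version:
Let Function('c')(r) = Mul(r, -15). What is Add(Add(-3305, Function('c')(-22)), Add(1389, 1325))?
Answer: -261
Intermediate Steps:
Function('c')(r) = Mul(-15, r)
Add(Add(-3305, Function('c')(-22)), Add(1389, 1325)) = Add(Add(-3305, Mul(-15, -22)), Add(1389, 1325)) = Add(Add(-3305, 330), 2714) = Add(-2975, 2714) = -261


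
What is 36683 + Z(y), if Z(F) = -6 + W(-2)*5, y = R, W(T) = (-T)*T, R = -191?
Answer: 36657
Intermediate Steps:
W(T) = -T²
y = -191
Z(F) = -26 (Z(F) = -6 - 1*(-2)²*5 = -6 - 1*4*5 = -6 - 4*5 = -6 - 20 = -26)
36683 + Z(y) = 36683 - 26 = 36657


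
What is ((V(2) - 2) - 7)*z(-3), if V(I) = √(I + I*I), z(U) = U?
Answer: 27 - 3*√6 ≈ 19.652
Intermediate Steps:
V(I) = √(I + I²)
((V(2) - 2) - 7)*z(-3) = ((√(2*(1 + 2)) - 2) - 7)*(-3) = ((√(2*3) - 2) - 7)*(-3) = ((√6 - 2) - 7)*(-3) = ((-2 + √6) - 7)*(-3) = (-9 + √6)*(-3) = 27 - 3*√6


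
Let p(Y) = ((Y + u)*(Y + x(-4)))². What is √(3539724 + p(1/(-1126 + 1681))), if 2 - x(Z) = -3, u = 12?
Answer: 2*√84047201553020899/308025 ≈ 1882.4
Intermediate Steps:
x(Z) = 5 (x(Z) = 2 - 1*(-3) = 2 + 3 = 5)
p(Y) = (5 + Y)²*(12 + Y)² (p(Y) = ((Y + 12)*(Y + 5))² = ((12 + Y)*(5 + Y))² = ((5 + Y)*(12 + Y))² = (5 + Y)²*(12 + Y)²)
√(3539724 + p(1/(-1126 + 1681))) = √(3539724 + (5 + 1/(-1126 + 1681))²*(12 + 1/(-1126 + 1681))²) = √(3539724 + (5 + 1/555)²*(12 + 1/555)²) = √(3539724 + (2776/555)²*(6661/555)²) = √(3539724 + (7706176/308025)*(44368921/308025)) = √(3539724 + 341914714156096/94879400625) = √(336188806212083596/94879400625) = 2*√84047201553020899/308025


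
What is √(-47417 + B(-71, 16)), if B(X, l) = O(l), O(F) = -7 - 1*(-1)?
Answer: I*√47423 ≈ 217.77*I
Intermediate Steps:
O(F) = -6 (O(F) = -7 + 1 = -6)
B(X, l) = -6
√(-47417 + B(-71, 16)) = √(-47417 - 6) = √(-47423) = I*√47423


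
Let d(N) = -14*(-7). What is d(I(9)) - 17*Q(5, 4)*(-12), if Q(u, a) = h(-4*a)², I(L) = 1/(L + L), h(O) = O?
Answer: 52322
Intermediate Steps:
I(L) = 1/(2*L)
Q(u, a) = 16*a² (Q(u, a) = (-4*a)² = 16*a²)
d(N) = 98
d(I(9)) - 17*Q(5, 4)*(-12) = 98 - 272*4²*(-12) = 98 - 272*16*(-12) = 98 - 17*256*(-12) = 98 - 4352*(-12) = 98 + 52224 = 52322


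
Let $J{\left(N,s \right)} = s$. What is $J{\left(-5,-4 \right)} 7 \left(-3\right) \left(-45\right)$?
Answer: $-3780$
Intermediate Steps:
$J{\left(-5,-4 \right)} 7 \left(-3\right) \left(-45\right) = - 4 \cdot 7 \left(-3\right) \left(-45\right) = \left(-4\right) \left(-21\right) \left(-45\right) = 84 \left(-45\right) = -3780$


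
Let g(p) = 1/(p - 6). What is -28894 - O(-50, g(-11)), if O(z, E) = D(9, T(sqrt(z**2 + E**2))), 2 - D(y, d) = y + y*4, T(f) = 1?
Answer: -28851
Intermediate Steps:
D(y, d) = 2 - 5*y (D(y, d) = 2 - (y + y*4) = 2 - (y + 4*y) = 2 - 5*y)
g(p) = 1/(-6 + p)
O(z, E) = -43 (O(z, E) = 2 - 5*9 = 2 - 45 = -43)
-28894 - O(-50, g(-11)) = -28894 - 1*(-43) = -28894 + 43 = -28851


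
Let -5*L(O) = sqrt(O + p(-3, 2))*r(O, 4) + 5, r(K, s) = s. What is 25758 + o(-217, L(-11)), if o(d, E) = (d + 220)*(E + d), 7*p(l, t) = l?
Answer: 25104 - 48*I*sqrt(35)/35 ≈ 25104.0 - 8.1135*I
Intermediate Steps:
p(l, t) = l/7
L(O) = -1 - 4*sqrt(-3/7 + O)/5 (L(O) = -(sqrt(O + (1/7)*(-3))*4 + 5)/5 = -(sqrt(O - 3/7)*4 + 5)/5 = -(sqrt(-3/7 + O)*4 + 5)/5 = -(4*sqrt(-3/7 + O) + 5)/5 = -(5 + 4*sqrt(-3/7 + O))/5 = -1 - 4*sqrt(-3/7 + O)/5)
o(d, E) = (220 + d)*(E + d)
25758 + o(-217, L(-11)) = 25758 + ((-217)**2 + 220*(-1 - 4*sqrt(-21 + 49*(-11))/35) + 220*(-217) + (-1 - 4*sqrt(-21 + 49*(-11))/35)*(-217)) = 25758 + (47089 + 220*(-1 - 4*sqrt(-21 - 539)/35) - 47740 + (-1 - 4*sqrt(-21 - 539)/35)*(-217)) = 25758 + (47089 + 220*(-1 - 16*I*sqrt(35)/35) - 47740 + (-1 - 16*I*sqrt(35)/35)*(-217)) = 25758 + (47089 + (-220 - 704*I*sqrt(35)/7) - 47740 + (217 + 496*I*sqrt(35)/5)) = 25758 + (-654 - 48*I*sqrt(35)/35) = 25104 - 48*I*sqrt(35)/35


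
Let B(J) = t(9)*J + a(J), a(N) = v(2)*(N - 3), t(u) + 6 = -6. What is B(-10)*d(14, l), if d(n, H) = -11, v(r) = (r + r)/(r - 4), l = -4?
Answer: -1606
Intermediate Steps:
t(u) = -12 (t(u) = -6 - 6 = -12)
v(r) = 2*r/(-4 + r) (v(r) = (2*r)/(-4 + r) = 2*r/(-4 + r))
a(N) = 6 - 2*N (a(N) = (2*2/(-4 + 2))*(N - 3) = (2*2/(-2))*(-3 + N) = (2*2*(-½))*(-3 + N) = -2*(-3 + N) = 6 - 2*N)
B(J) = 6 - 14*J (B(J) = -12*J + (6 - 2*J) = 6 - 14*J)
B(-10)*d(14, l) = (6 - 14*(-10))*(-11) = (6 + 140)*(-11) = 146*(-11) = -1606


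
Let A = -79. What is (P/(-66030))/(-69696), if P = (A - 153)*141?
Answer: -1363/191751120 ≈ -7.1082e-6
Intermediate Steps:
P = -32712 (P = (-79 - 153)*141 = -232*141 = -32712)
(P/(-66030))/(-69696) = -32712/(-66030)/(-69696) = -32712*(-1/66030)*(-1/69696) = (5452/11005)*(-1/69696) = -1363/191751120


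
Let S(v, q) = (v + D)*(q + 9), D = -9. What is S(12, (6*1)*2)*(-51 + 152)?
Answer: 6363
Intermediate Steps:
S(v, q) = (-9 + v)*(9 + q) (S(v, q) = (v - 9)*(q + 9) = (-9 + v)*(9 + q))
S(12, (6*1)*2)*(-51 + 152) = (-81 - 9*6*1*2 + 9*12 + ((6*1)*2)*12)*(-51 + 152) = (-81 - 54*2 + 108 + (6*2)*12)*101 = (-81 - 9*12 + 108 + 12*12)*101 = (-81 - 108 + 108 + 144)*101 = 63*101 = 6363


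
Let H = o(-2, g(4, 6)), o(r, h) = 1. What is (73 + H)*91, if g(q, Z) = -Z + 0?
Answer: 6734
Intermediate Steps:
g(q, Z) = -Z
H = 1
(73 + H)*91 = (73 + 1)*91 = 74*91 = 6734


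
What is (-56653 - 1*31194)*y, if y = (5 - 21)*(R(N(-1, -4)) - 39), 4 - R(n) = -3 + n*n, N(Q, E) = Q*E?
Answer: -67466496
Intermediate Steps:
N(Q, E) = E*Q
R(n) = 7 - n**2 (R(n) = 4 - (-3 + n*n) = 4 - (-3 + n**2) = 4 + (3 - n**2) = 7 - n**2)
y = 768 (y = (5 - 21)*((7 - (-4*(-1))**2) - 39) = -16*((7 - 1*4**2) - 39) = -16*((7 - 1*16) - 39) = -16*((7 - 16) - 39) = -16*(-9 - 39) = -16*(-48) = 768)
(-56653 - 1*31194)*y = (-56653 - 1*31194)*768 = (-56653 - 31194)*768 = -87847*768 = -67466496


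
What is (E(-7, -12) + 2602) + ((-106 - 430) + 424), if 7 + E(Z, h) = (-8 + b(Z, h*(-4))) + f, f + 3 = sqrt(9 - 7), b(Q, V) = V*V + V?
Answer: 4824 + sqrt(2) ≈ 4825.4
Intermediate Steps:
b(Q, V) = V + V**2 (b(Q, V) = V**2 + V = V + V**2)
f = -3 + sqrt(2) (f = -3 + sqrt(9 - 7) = -3 + sqrt(2) ≈ -1.5858)
E(Z, h) = -18 + sqrt(2) - 4*h*(1 - 4*h) (E(Z, h) = -7 + ((-8 + (h*(-4))*(1 + h*(-4))) + (-3 + sqrt(2))) = -7 + ((-8 + (-4*h)*(1 - 4*h)) + (-3 + sqrt(2))) = -7 + ((-8 - 4*h*(1 - 4*h)) + (-3 + sqrt(2))) = -7 + (-11 + sqrt(2) - 4*h*(1 - 4*h)) = -18 + sqrt(2) - 4*h*(1 - 4*h))
(E(-7, -12) + 2602) + ((-106 - 430) + 424) = ((-18 + sqrt(2) + 4*(-12)*(-1 + 4*(-12))) + 2602) + ((-106 - 430) + 424) = ((-18 + sqrt(2) + 4*(-12)*(-1 - 48)) + 2602) + (-536 + 424) = ((-18 + sqrt(2) + 4*(-12)*(-49)) + 2602) - 112 = ((-18 + sqrt(2) + 2352) + 2602) - 112 = ((2334 + sqrt(2)) + 2602) - 112 = (4936 + sqrt(2)) - 112 = 4824 + sqrt(2)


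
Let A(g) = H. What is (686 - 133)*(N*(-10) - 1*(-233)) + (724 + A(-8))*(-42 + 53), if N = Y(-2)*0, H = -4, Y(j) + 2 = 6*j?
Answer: 136769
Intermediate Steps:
Y(j) = -2 + 6*j
A(g) = -4
N = 0 (N = (-2 + 6*(-2))*0 = (-2 - 12)*0 = -14*0 = 0)
(686 - 133)*(N*(-10) - 1*(-233)) + (724 + A(-8))*(-42 + 53) = (686 - 133)*(0*(-10) - 1*(-233)) + (724 - 4)*(-42 + 53) = 553*(0 + 233) + 720*11 = 553*233 + 7920 = 128849 + 7920 = 136769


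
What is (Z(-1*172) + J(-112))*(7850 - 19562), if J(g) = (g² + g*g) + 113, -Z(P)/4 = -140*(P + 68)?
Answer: 386952768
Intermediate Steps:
Z(P) = 38080 + 560*P (Z(P) = -(-560)*(P + 68) = -(-560)*(68 + P) = -4*(-9520 - 140*P) = 38080 + 560*P)
J(g) = 113 + 2*g² (J(g) = (g² + g²) + 113 = 2*g² + 113 = 113 + 2*g²)
(Z(-1*172) + J(-112))*(7850 - 19562) = ((38080 + 560*(-1*172)) + (113 + 2*(-112)²))*(7850 - 19562) = ((38080 + 560*(-172)) + (113 + 2*12544))*(-11712) = ((38080 - 96320) + (113 + 25088))*(-11712) = (-58240 + 25201)*(-11712) = -33039*(-11712) = 386952768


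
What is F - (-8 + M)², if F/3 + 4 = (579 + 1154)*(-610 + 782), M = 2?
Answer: 894180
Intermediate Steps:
F = 894216 (F = -12 + 3*((579 + 1154)*(-610 + 782)) = -12 + 3*(1733*172) = -12 + 3*298076 = -12 + 894228 = 894216)
F - (-8 + M)² = 894216 - (-8 + 2)² = 894216 - 1*(-6)² = 894216 - 1*36 = 894216 - 36 = 894180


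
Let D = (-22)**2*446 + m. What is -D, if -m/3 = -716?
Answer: -218012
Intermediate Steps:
m = 2148 (m = -3*(-716) = 2148)
D = 218012 (D = (-22)**2*446 + 2148 = 484*446 + 2148 = 215864 + 2148 = 218012)
-D = -1*218012 = -218012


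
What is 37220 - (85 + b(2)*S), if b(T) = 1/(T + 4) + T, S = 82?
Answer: 110872/3 ≈ 36957.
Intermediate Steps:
b(T) = T + 1/(4 + T) (b(T) = 1/(4 + T) + T = T + 1/(4 + T))
37220 - (85 + b(2)*S) = 37220 - (85 + ((1 + 2² + 4*2)/(4 + 2))*82) = 37220 - (85 + ((1 + 4 + 8)/6)*82) = 37220 - (85 + ((⅙)*13)*82) = 37220 - (85 + (13/6)*82) = 37220 - (85 + 533/3) = 37220 - 1*788/3 = 37220 - 788/3 = 110872/3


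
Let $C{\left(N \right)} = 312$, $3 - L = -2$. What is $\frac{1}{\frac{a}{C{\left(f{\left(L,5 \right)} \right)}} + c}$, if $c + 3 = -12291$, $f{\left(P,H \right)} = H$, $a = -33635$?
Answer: $- \frac{312}{3869363} \approx -8.0633 \cdot 10^{-5}$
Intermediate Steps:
$L = 5$ ($L = 3 - -2 = 3 + 2 = 5$)
$c = -12294$ ($c = -3 - 12291 = -12294$)
$\frac{1}{\frac{a}{C{\left(f{\left(L,5 \right)} \right)}} + c} = \frac{1}{- \frac{33635}{312} - 12294} = \frac{1}{- \frac{3869363}{312}} = - \frac{312}{3869363}$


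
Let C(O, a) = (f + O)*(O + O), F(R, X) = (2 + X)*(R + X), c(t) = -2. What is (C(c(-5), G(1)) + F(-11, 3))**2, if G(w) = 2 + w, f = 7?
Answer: 3600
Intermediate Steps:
C(O, a) = 2*O*(7 + O) (C(O, a) = (7 + O)*(O + O) = (7 + O)*(2*O) = 2*O*(7 + O))
(C(c(-5), G(1)) + F(-11, 3))**2 = (2*(-2)*(7 - 2) + (3**2 + 2*(-11) + 2*3 - 11*3))**2 = (2*(-2)*5 + (9 - 22 + 6 - 33))**2 = (-20 - 40)**2 = (-60)**2 = 3600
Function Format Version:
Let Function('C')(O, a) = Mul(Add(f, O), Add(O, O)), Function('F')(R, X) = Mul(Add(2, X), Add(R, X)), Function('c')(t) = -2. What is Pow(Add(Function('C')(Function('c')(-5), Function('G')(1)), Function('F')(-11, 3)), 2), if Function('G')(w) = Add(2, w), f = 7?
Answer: 3600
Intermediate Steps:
Function('C')(O, a) = Mul(2, O, Add(7, O)) (Function('C')(O, a) = Mul(Add(7, O), Add(O, O)) = Mul(Add(7, O), Mul(2, O)) = Mul(2, O, Add(7, O)))
Pow(Add(Function('C')(Function('c')(-5), Function('G')(1)), Function('F')(-11, 3)), 2) = Pow(Add(Mul(2, -2, Add(7, -2)), Add(Pow(3, 2), Mul(2, -11), Mul(2, 3), Mul(-11, 3))), 2) = Pow(Add(Mul(2, -2, 5), Add(9, -22, 6, -33)), 2) = Pow(Add(-20, -40), 2) = Pow(-60, 2) = 3600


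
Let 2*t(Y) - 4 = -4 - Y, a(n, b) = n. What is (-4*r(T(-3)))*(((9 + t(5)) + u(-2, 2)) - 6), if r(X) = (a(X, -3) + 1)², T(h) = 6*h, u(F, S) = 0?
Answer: -578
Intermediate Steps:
t(Y) = -Y/2 (t(Y) = 2 + (-4 - Y)/2 = 2 + (-2 - Y/2) = -Y/2)
r(X) = (1 + X)² (r(X) = (X + 1)² = (1 + X)²)
(-4*r(T(-3)))*(((9 + t(5)) + u(-2, 2)) - 6) = (-4*(1 + 6*(-3))²)*(((9 - ½*5) + 0) - 6) = (-4*(1 - 18)²)*(((9 - 5/2) + 0) - 6) = (-4*(-17)²)*((13/2 + 0) - 6) = (-4*289)*(13/2 - 6) = -1156*½ = -578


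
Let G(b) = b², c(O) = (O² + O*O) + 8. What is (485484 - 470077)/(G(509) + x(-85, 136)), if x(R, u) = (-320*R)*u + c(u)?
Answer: 15407/3995281 ≈ 0.0038563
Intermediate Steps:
c(O) = 8 + 2*O² (c(O) = (O² + O²) + 8 = 2*O² + 8 = 8 + 2*O²)
x(R, u) = 8 + 2*u² - 320*R*u (x(R, u) = (-320*R)*u + (8 + 2*u²) = -320*R*u + (8 + 2*u²) = 8 + 2*u² - 320*R*u)
(485484 - 470077)/(G(509) + x(-85, 136)) = (485484 - 470077)/(509² + (8 + 2*136² - 320*(-85)*136)) = 15407/(259081 + (8 + 2*18496 + 3699200)) = 15407/(259081 + (8 + 36992 + 3699200)) = 15407/(259081 + 3736200) = 15407/3995281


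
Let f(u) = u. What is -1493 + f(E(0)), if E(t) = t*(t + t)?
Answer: -1493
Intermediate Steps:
E(t) = 2*t² (E(t) = t*(2*t) = 2*t²)
-1493 + f(E(0)) = -1493 + 2*0² = -1493 + 2*0 = -1493 + 0 = -1493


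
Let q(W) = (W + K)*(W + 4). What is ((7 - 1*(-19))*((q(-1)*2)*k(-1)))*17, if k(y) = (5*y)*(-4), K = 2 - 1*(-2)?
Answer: 159120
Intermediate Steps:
K = 4 (K = 2 + 2 = 4)
k(y) = -20*y
q(W) = (4 + W)² (q(W) = (W + 4)*(W + 4) = (4 + W)*(4 + W) = (4 + W)²)
((7 - 1*(-19))*((q(-1)*2)*k(-1)))*17 = ((7 - 1*(-19))*(((16 + (-1)² + 8*(-1))*2)*(-20*(-1))))*17 = ((7 + 19)*(((16 + 1 - 8)*2)*20))*17 = (26*((9*2)*20))*17 = (26*(18*20))*17 = (26*360)*17 = 9360*17 = 159120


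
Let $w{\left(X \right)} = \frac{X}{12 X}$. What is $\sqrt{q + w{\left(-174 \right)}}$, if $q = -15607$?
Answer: $\frac{i \sqrt{561849}}{6} \approx 124.93 i$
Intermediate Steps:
$w{\left(X \right)} = \frac{1}{12}$ ($w{\left(X \right)} = X \frac{1}{12 X} = \frac{1}{12}$)
$\sqrt{q + w{\left(-174 \right)}} = \sqrt{-15607 + \frac{1}{12}} = \sqrt{- \frac{187283}{12}} = \frac{i \sqrt{561849}}{6}$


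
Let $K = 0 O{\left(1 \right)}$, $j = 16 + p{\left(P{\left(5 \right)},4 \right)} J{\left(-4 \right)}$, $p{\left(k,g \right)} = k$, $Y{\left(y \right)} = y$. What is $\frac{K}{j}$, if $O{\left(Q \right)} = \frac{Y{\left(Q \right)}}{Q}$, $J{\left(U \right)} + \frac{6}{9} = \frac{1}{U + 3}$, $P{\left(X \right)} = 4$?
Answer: $0$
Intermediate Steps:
$J{\left(U \right)} = - \frac{2}{3} + \frac{1}{3 + U}$ ($J{\left(U \right)} = - \frac{2}{3} + \frac{1}{U + 3} = - \frac{2}{3} + \frac{1}{3 + U}$)
$O{\left(Q \right)} = 1$ ($O{\left(Q \right)} = \frac{Q}{Q} = 1$)
$j = \frac{28}{3}$ ($j = 16 + 4 \frac{-3 - -8}{3 \left(3 - 4\right)} = 16 + 4 \frac{-3 + 8}{3 \left(-1\right)} = 16 + 4 \cdot \frac{1}{3} \left(-1\right) 5 = 16 + 4 \left(- \frac{5}{3}\right) = 16 - \frac{20}{3} = \frac{28}{3} \approx 9.3333$)
$K = 0$ ($K = 0 \cdot 1 = 0$)
$\frac{K}{j} = \frac{0}{\frac{28}{3}} = 0 \cdot \frac{3}{28} = 0$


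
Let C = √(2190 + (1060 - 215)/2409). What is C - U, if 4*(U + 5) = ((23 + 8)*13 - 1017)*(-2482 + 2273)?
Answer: -64153/2 + √12711220995/2409 ≈ -32030.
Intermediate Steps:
C = √12711220995/2409 (C = √(2190 + 845*(1/2409)) = √(2190 + 845/2409) = √(5276555/2409) = √12711220995/2409 ≈ 46.801)
U = 64153/2 (U = -5 + (((23 + 8)*13 - 1017)*(-2482 + 2273))/4 = -5 + ((31*13 - 1017)*(-209))/4 = -5 + ((403 - 1017)*(-209))/4 = -5 + (-614*(-209))/4 = -5 + (¼)*128326 = -5 + 64163/2 = 64153/2 ≈ 32077.)
C - U = √12711220995/2409 - 1*64153/2 = √12711220995/2409 - 64153/2 = -64153/2 + √12711220995/2409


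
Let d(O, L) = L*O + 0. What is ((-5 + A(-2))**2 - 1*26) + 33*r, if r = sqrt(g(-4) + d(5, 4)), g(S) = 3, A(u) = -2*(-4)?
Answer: -17 + 33*sqrt(23) ≈ 141.26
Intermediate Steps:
A(u) = 8
d(O, L) = L*O
r = sqrt(23) (r = sqrt(3 + 4*5) = sqrt(3 + 20) = sqrt(23) ≈ 4.7958)
((-5 + A(-2))**2 - 1*26) + 33*r = ((-5 + 8)**2 - 1*26) + 33*sqrt(23) = (3**2 - 26) + 33*sqrt(23) = (9 - 26) + 33*sqrt(23) = -17 + 33*sqrt(23)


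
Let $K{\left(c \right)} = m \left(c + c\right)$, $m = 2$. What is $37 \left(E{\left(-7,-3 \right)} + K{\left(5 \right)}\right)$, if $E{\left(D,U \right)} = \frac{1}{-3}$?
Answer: $\frac{2183}{3} \approx 727.67$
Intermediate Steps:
$K{\left(c \right)} = 4 c$ ($K{\left(c \right)} = 2 \left(c + c\right) = 2 \cdot 2 c = 4 c$)
$E{\left(D,U \right)} = - \frac{1}{3}$
$37 \left(E{\left(-7,-3 \right)} + K{\left(5 \right)}\right) = 37 \left(- \frac{1}{3} + 4 \cdot 5\right) = 37 \left(- \frac{1}{3} + 20\right) = 37 \cdot \frac{59}{3} = \frac{2183}{3}$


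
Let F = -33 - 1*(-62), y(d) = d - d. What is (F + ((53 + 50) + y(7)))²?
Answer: 17424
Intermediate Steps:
y(d) = 0
F = 29 (F = -33 + 62 = 29)
(F + ((53 + 50) + y(7)))² = (29 + ((53 + 50) + 0))² = (29 + (103 + 0))² = (29 + 103)² = 132² = 17424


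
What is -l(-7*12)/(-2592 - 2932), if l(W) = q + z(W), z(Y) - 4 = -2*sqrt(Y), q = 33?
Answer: 37/5524 - I*sqrt(21)/1381 ≈ 0.006698 - 0.0033183*I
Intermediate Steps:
z(Y) = 4 - 2*sqrt(Y)
l(W) = 37 - 2*sqrt(W) (l(W) = 33 + (4 - 2*sqrt(W)) = 37 - 2*sqrt(W))
-l(-7*12)/(-2592 - 2932) = -(37 - 2*2*I*sqrt(21))/(-2592 - 2932) = -(37 - 4*I*sqrt(21))/(-5524) = -(37 - 4*I*sqrt(21))*(-1)/5524 = -(-37/5524 + I*sqrt(21)/1381) = 37/5524 - I*sqrt(21)/1381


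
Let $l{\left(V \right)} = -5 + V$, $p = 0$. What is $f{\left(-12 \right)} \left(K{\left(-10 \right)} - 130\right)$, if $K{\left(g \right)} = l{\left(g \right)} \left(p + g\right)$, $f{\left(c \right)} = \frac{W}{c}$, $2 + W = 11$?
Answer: $-15$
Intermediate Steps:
$W = 9$ ($W = -2 + 11 = 9$)
$f{\left(c \right)} = \frac{9}{c}$
$K{\left(g \right)} = g \left(-5 + g\right)$ ($K{\left(g \right)} = \left(-5 + g\right) \left(0 + g\right) = \left(-5 + g\right) g = g \left(-5 + g\right)$)
$f{\left(-12 \right)} \left(K{\left(-10 \right)} - 130\right) = \frac{9}{-12} \left(- 10 \left(-5 - 10\right) - 130\right) = 9 \left(- \frac{1}{12}\right) \left(\left(-10\right) \left(-15\right) - 130\right) = - \frac{3 \left(150 - 130\right)}{4} = \left(- \frac{3}{4}\right) 20 = -15$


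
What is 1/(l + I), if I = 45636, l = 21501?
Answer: 1/67137 ≈ 1.4895e-5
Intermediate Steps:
1/(l + I) = 1/(21501 + 45636) = 1/67137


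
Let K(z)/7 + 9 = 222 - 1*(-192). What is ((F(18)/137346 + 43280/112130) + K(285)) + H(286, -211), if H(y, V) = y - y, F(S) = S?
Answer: 727777785692/256676783 ≈ 2835.4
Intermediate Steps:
H(y, V) = 0
K(z) = 2835 (K(z) = -63 + 7*(222 - 1*(-192)) = -63 + 7*(222 + 192) = -63 + 7*414 = -63 + 2898 = 2835)
((F(18)/137346 + 43280/112130) + K(285)) + H(286, -211) = ((18/137346 + 43280/112130) + 2835) + 0 = ((18*(1/137346) + 43280*(1/112130)) + 2835) + 0 = ((3/22891 + 4328/11213) + 2835) + 0 = (99105887/256676783 + 2835) + 0 = 727777785692/256676783 + 0 = 727777785692/256676783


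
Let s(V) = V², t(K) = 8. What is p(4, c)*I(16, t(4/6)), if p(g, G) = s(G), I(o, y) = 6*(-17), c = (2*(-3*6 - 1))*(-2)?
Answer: -589152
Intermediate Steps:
c = 76 (c = (2*(-18 - 1))*(-2) = (2*(-19))*(-2) = -38*(-2) = 76)
I(o, y) = -102
p(g, G) = G²
p(4, c)*I(16, t(4/6)) = 76²*(-102) = 5776*(-102) = -589152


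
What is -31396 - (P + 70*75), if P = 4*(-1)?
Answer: -36642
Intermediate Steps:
P = -4
-31396 - (P + 70*75) = -31396 - (-4 + 70*75) = -31396 - (-4 + 5250) = -31396 - 1*5246 = -31396 - 5246 = -36642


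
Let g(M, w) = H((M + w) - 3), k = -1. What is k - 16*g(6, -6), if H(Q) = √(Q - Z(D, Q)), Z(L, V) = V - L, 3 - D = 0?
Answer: -1 - 16*√3 ≈ -28.713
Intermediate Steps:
D = 3 (D = 3 - 1*0 = 3 + 0 = 3)
H(Q) = √3 (H(Q) = √(Q - (Q - 1*3)) = √(Q - (Q - 3)) = √(Q - (-3 + Q)) = √(Q + (3 - Q)) = √3)
g(M, w) = √3
k - 16*g(6, -6) = -1 - 16*√3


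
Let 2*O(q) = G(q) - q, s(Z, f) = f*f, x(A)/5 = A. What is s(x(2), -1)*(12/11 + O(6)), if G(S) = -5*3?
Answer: -207/22 ≈ -9.4091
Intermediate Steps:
x(A) = 5*A
G(S) = -15
s(Z, f) = f**2
O(q) = -15/2 - q/2 (O(q) = (-15 - q)/2 = -15/2 - q/2)
s(x(2), -1)*(12/11 + O(6)) = (-1)**2*(12/11 + (-15/2 - 1/2*6)) = 1*(12*(1/11) + (-15/2 - 3)) = 1*(12/11 - 21/2) = 1*(-207/22) = -207/22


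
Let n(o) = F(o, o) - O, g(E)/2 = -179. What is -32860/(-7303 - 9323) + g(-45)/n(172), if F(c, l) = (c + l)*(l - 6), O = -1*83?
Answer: 936606356/475395531 ≈ 1.9702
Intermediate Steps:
g(E) = -358 (g(E) = 2*(-179) = -358)
O = -83
F(c, l) = (-6 + l)*(c + l) (F(c, l) = (c + l)*(-6 + l) = (-6 + l)*(c + l))
n(o) = 83 - 12*o + 2*o**2 (n(o) = (o**2 - 6*o - 6*o + o*o) - 1*(-83) = (o**2 - 6*o - 6*o + o**2) + 83 = (-12*o + 2*o**2) + 83 = 83 - 12*o + 2*o**2)
-32860/(-7303 - 9323) + g(-45)/n(172) = -32860/(-7303 - 9323) - 358/(83 - 12*172 + 2*172**2) = -32860/(-16626) - 358/(83 - 2064 + 2*29584) = -32860*(-1/16626) - 358/(83 - 2064 + 59168) = 16430/8313 - 358/57187 = 936606356/475395531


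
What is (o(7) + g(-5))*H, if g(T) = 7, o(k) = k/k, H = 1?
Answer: 8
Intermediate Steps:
o(k) = 1
(o(7) + g(-5))*H = (1 + 7)*1 = 8*1 = 8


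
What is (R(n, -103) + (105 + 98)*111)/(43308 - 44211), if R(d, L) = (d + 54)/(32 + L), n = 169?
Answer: -1599620/64113 ≈ -24.950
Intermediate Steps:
R(d, L) = (54 + d)/(32 + L)
(R(n, -103) + (105 + 98)*111)/(43308 - 44211) = ((54 + 169)/(32 - 103) + (105 + 98)*111)/(43308 - 44211) = (223/(-71) + 203*111)/(-903) = (-1/71*223 + 22533)*(-1/903) = (-223/71 + 22533)*(-1/903) = (1599620/71)*(-1/903) = -1599620/64113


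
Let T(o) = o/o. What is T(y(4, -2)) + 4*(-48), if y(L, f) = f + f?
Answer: -191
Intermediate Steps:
y(L, f) = 2*f
T(o) = 1
T(y(4, -2)) + 4*(-48) = 1 + 4*(-48) = 1 - 192 = -191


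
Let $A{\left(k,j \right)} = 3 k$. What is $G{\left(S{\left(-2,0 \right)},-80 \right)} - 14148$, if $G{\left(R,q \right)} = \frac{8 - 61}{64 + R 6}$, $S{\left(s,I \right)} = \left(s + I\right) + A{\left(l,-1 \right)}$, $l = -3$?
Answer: $- \frac{28243}{2} \approx -14122.0$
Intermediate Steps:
$S{\left(s,I \right)} = -9 + I + s$ ($S{\left(s,I \right)} = \left(s + I\right) + 3 \left(-3\right) = \left(I + s\right) - 9 = -9 + I + s$)
$G{\left(R,q \right)} = - \frac{53}{64 + 6 R}$
$G{\left(S{\left(-2,0 \right)},-80 \right)} - 14148 = - \frac{53}{64 + 6 \left(-9 + 0 - 2\right)} - 14148 = - \frac{53}{64 + 6 \left(-11\right)} - 14148 = - \frac{53}{64 - 66} - 14148 = - \frac{53}{-2} - 14148 = \left(-53\right) \left(- \frac{1}{2}\right) - 14148 = \frac{53}{2} - 14148 = - \frac{28243}{2}$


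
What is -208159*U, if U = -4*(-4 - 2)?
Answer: -4995816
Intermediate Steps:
U = 24 (U = -4*(-6) = 24)
-208159*U = -208159*24 = -4995816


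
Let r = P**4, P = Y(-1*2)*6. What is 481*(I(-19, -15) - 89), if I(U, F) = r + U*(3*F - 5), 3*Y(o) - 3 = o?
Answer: 421837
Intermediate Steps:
Y(o) = 1 + o/3
P = 2 (P = (1 + (-1*2)/3)*6 = (1 + (1/3)*(-2))*6 = (1 - 2/3)*6 = (1/3)*6 = 2)
r = 16 (r = 2**4 = 16)
I(U, F) = 16 + U*(-5 + 3*F) (I(U, F) = 16 + U*(3*F - 5) = 16 + U*(-5 + 3*F))
481*(I(-19, -15) - 89) = 481*((16 - 5*(-19) + 3*(-15)*(-19)) - 89) = 481*((16 + 95 + 855) - 89) = 481*(966 - 89) = 481*877 = 421837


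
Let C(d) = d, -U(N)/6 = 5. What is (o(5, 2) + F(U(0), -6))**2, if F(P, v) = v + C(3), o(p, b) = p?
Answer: 4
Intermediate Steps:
U(N) = -30 (U(N) = -6*5 = -30)
F(P, v) = 3 + v (F(P, v) = v + 3 = 3 + v)
(o(5, 2) + F(U(0), -6))**2 = (5 + (3 - 6))**2 = (5 - 3)**2 = 2**2 = 4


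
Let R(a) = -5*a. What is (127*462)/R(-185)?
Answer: 58674/925 ≈ 63.431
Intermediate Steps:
(127*462)/R(-185) = (127*462)/((-5*(-185))) = 58674/925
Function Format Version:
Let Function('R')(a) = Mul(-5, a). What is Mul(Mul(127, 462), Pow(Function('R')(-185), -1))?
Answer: Rational(58674, 925) ≈ 63.431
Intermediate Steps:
Mul(Mul(127, 462), Pow(Function('R')(-185), -1)) = Mul(Mul(127, 462), Pow(Mul(-5, -185), -1)) = Mul(58674, Pow(925, -1)) = Mul(58674, Rational(1, 925)) = Rational(58674, 925)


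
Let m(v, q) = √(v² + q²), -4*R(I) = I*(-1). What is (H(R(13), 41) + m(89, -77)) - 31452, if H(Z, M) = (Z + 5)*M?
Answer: -124455/4 + 5*√554 ≈ -30996.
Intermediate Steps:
R(I) = I/4 (R(I) = -I*(-1)/4 = -(-1)*I/4 = I/4)
m(v, q) = √(q² + v²)
H(Z, M) = M*(5 + Z) (H(Z, M) = (5 + Z)*M = M*(5 + Z))
(H(R(13), 41) + m(89, -77)) - 31452 = (41*(5 + (¼)*13) + √((-77)² + 89²)) - 31452 = (41*(5 + 13/4) + √(5929 + 7921)) - 31452 = (41*(33/4) + √13850) - 31452 = (1353/4 + 5*√554) - 31452 = -124455/4 + 5*√554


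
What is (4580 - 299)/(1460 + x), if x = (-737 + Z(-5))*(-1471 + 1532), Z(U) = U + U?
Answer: -4281/44107 ≈ -0.097059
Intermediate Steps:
Z(U) = 2*U
x = -45567 (x = (-737 + 2*(-5))*(-1471 + 1532) = (-737 - 10)*61 = -747*61 = -45567)
(4580 - 299)/(1460 + x) = (4580 - 299)/(1460 - 45567) = 4281/(-44107) = 4281*(-1/44107) = -4281/44107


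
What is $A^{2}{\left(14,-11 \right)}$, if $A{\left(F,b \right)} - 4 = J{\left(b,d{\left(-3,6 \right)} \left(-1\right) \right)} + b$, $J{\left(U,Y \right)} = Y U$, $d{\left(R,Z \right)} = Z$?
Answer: $3481$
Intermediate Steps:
$J{\left(U,Y \right)} = U Y$
$A{\left(F,b \right)} = 4 - 5 b$ ($A{\left(F,b \right)} = 4 + \left(b 6 \left(-1\right) + b\right) = 4 + \left(b \left(-6\right) + b\right) = 4 + \left(- 6 b + b\right) = 4 - 5 b$)
$A^{2}{\left(14,-11 \right)} = \left(4 - -55\right)^{2} = \left(4 + 55\right)^{2} = 59^{2} = 3481$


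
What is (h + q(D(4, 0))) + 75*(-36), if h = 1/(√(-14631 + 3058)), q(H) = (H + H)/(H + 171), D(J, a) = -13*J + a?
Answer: -321404/119 - I*√11573/11573 ≈ -2700.9 - 0.0092956*I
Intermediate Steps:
D(J, a) = a - 13*J
q(H) = 2*H/(171 + H) (q(H) = (2*H)/(171 + H) = 2*H/(171 + H))
h = -I*√11573/11573 (h = 1/(√(-11573)) = 1/(I*√11573) = -I*√11573/11573 ≈ -0.0092956*I)
(h + q(D(4, 0))) + 75*(-36) = (-I*√11573/11573 + 2*(0 - 13*4)/(171 + (0 - 13*4))) + 75*(-36) = (-I*√11573/11573 + 2*(0 - 52)/(171 + (0 - 52))) - 2700 = (-I*√11573/11573 + 2*(-52)/(171 - 52)) - 2700 = (-I*√11573/11573 + 2*(-52)/119) - 2700 = (-I*√11573/11573 + 2*(-52)*(1/119)) - 2700 = (-I*√11573/11573 - 104/119) - 2700 = (-104/119 - I*√11573/11573) - 2700 = -321404/119 - I*√11573/11573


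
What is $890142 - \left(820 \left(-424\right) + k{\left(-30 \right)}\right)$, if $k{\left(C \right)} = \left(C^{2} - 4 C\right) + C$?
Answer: $1236832$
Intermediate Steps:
$k{\left(C \right)} = C^{2} - 3 C$
$890142 - \left(820 \left(-424\right) + k{\left(-30 \right)}\right) = 890142 - \left(820 \left(-424\right) - 30 \left(-3 - 30\right)\right) = 890142 - \left(-347680 - -990\right) = 890142 - \left(-347680 + 990\right) = 890142 - -346690 = 890142 + 346690 = 1236832$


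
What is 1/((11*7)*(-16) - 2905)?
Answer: -1/4137 ≈ -0.00024172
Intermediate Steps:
1/((11*7)*(-16) - 2905) = 1/(77*(-16) - 2905) = 1/(-1232 - 2905) = 1/(-4137) = -1/4137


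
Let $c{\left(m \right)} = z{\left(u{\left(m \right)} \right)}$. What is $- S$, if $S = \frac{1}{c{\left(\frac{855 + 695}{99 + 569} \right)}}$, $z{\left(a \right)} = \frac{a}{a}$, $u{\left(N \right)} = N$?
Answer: $-1$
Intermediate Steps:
$z{\left(a \right)} = 1$
$c{\left(m \right)} = 1$
$S = 1$ ($S = 1^{-1} = 1$)
$- S = \left(-1\right) 1 = -1$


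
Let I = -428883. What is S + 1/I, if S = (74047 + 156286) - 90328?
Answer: 60045764414/428883 ≈ 1.4001e+5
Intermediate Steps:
S = 140005 (S = 230333 - 90328 = 140005)
S + 1/I = 140005 + 1/(-428883) = 140005 - 1/428883 = 60045764414/428883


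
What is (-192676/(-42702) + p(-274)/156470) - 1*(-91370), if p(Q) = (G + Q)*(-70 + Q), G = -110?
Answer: 13875725696248/151854135 ≈ 91375.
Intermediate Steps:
p(Q) = (-110 + Q)*(-70 + Q)
(-192676/(-42702) + p(-274)/156470) - 1*(-91370) = (-192676/(-42702) + (7700 + (-274)² - 180*(-274))/156470) - 1*(-91370) = (-192676*(-1/42702) + (7700 + 75076 + 49320)*(1/156470)) + 91370 = (8758/1941 + 132096*(1/156470)) + 91370 = (8758/1941 + 66048/78235) + 91370 = 813381298/151854135 + 91370 = 13875725696248/151854135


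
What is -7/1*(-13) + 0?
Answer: 91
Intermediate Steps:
-7/1*(-13) + 0 = -7*1*(-13) + 0 = -7*(-13) + 0 = 91 + 0 = 91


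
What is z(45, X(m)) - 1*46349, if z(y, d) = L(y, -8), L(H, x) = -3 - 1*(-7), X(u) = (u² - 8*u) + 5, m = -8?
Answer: -46345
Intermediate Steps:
X(u) = 5 + u² - 8*u
L(H, x) = 4 (L(H, x) = -3 + 7 = 4)
z(y, d) = 4
z(45, X(m)) - 1*46349 = 4 - 1*46349 = 4 - 46349 = -46345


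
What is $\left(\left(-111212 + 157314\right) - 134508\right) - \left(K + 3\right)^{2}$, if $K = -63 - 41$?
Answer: $-98607$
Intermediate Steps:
$K = -104$
$\left(\left(-111212 + 157314\right) - 134508\right) - \left(K + 3\right)^{2} = \left(\left(-111212 + 157314\right) - 134508\right) - \left(-104 + 3\right)^{2} = \left(46102 - 134508\right) - \left(-101\right)^{2} = -88406 - 10201 = -98607$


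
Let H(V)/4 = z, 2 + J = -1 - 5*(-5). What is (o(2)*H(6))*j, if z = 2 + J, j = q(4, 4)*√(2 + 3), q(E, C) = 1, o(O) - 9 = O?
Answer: 1056*√5 ≈ 2361.3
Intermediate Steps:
o(O) = 9 + O
j = √5 (j = 1*√(2 + 3) = 1*√5 = √5 ≈ 2.2361)
J = 22 (J = -2 + (-1 - 5*(-5)) = -2 + (-1 + 25) = -2 + 24 = 22)
z = 24 (z = 2 + 22 = 24)
H(V) = 96 (H(V) = 4*24 = 96)
(o(2)*H(6))*j = ((9 + 2)*96)*√5 = (11*96)*√5 = 1056*√5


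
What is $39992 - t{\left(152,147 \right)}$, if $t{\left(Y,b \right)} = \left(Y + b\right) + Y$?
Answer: $39541$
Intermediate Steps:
$t{\left(Y,b \right)} = b + 2 Y$
$39992 - t{\left(152,147 \right)} = 39992 - \left(147 + 2 \cdot 152\right) = 39992 - \left(147 + 304\right) = 39992 - 451 = 39541$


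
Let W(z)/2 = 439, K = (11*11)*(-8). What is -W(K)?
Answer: -878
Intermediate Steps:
K = -968 (K = 121*(-8) = -968)
W(z) = 878 (W(z) = 2*439 = 878)
-W(K) = -1*878 = -878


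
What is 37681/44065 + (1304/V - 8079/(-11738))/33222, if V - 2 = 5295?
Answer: 11119583408335261/13003060596883140 ≈ 0.85515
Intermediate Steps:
V = 5297 (V = 2 + 5295 = 5297)
37681/44065 + (1304/V - 8079/(-11738))/33222 = 37681/44065 + (1304/5297 - 8079/(-11738))/33222 = 37681*(1/44065) + (1304*(1/5297) - 8079*(-1/11738))*(1/33222) = 5383/6295 + (1304/5297 + 8079/11738)*(1/33222) = 5383/6295 + (58100815/62176186)*(1/33222) = 5383/6295 + 58100815/2065617251292 = 11119583408335261/13003060596883140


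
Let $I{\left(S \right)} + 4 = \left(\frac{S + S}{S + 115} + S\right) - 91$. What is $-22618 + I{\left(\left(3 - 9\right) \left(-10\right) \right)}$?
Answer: $- \frac{792831}{35} \approx -22652.0$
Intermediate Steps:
$I{\left(S \right)} = -95 + S + \frac{2 S}{115 + S}$ ($I{\left(S \right)} = -4 - \left(91 - S - \frac{S + S}{S + 115}\right) = -4 - \left(91 - S - \frac{2 S}{115 + S}\right) = -4 + \left(-91 + S + \frac{2 S}{115 + S}\right) = -95 + S + \frac{2 S}{115 + S}$)
$-22618 + I{\left(\left(3 - 9\right) \left(-10\right) \right)} = -22618 + \frac{-10925 + \left(\left(3 - 9\right) \left(-10\right)\right)^{2} + 22 \left(3 - 9\right) \left(-10\right)}{115 + \left(3 - 9\right) \left(-10\right)} = -22618 + \frac{-10925 + \left(\left(-6\right) \left(-10\right)\right)^{2} + 22 \left(\left(-6\right) \left(-10\right)\right)}{115 - -60} = -22618 + \frac{-10925 + 60^{2} + 22 \cdot 60}{115 + 60} = -22618 + \frac{-10925 + 3600 + 1320}{175} = -22618 + \frac{1}{175} \left(-6005\right) = -22618 - \frac{1201}{35} = - \frac{792831}{35}$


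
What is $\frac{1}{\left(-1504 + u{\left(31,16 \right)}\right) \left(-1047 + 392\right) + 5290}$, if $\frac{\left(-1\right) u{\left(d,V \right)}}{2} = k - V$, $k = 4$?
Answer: $\frac{1}{974690} \approx 1.026 \cdot 10^{-6}$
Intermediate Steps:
$u{\left(d,V \right)} = -8 + 2 V$ ($u{\left(d,V \right)} = - 2 \left(4 - V\right) = -8 + 2 V$)
$\frac{1}{\left(-1504 + u{\left(31,16 \right)}\right) \left(-1047 + 392\right) + 5290} = \frac{1}{\left(-1504 + \left(-8 + 2 \cdot 16\right)\right) \left(-1047 + 392\right) + 5290} = \frac{1}{\left(-1504 + \left(-8 + 32\right)\right) \left(-655\right) + 5290} = \frac{1}{\left(-1504 + 24\right) \left(-655\right) + 5290} = \frac{1}{\left(-1480\right) \left(-655\right) + 5290} = \frac{1}{969400 + 5290} = \frac{1}{974690}$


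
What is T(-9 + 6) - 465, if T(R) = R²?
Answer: -456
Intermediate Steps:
T(-9 + 6) - 465 = (-9 + 6)² - 465 = (-3)² - 465 = 9 - 465 = -456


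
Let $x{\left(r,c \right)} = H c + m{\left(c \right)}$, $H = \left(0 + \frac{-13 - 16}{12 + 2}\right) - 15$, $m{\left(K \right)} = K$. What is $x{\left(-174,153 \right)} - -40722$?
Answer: $\frac{535683}{14} \approx 38263.0$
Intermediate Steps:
$H = - \frac{239}{14}$ ($H = \left(0 - \frac{29}{14}\right) - 15 = - \frac{29}{14} - 15 = - \frac{239}{14} \approx -17.071$)
$x{\left(r,c \right)} = - \frac{225 c}{14}$ ($x{\left(r,c \right)} = - \frac{239 c}{14} + c = - \frac{225 c}{14}$)
$x{\left(-174,153 \right)} - -40722 = \left(- \frac{225}{14}\right) 153 - -40722 = - \frac{34425}{14} + 40722 = \frac{535683}{14}$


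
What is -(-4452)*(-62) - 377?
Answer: -276401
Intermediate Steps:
-(-4452)*(-62) - 377 = -742*372 - 377 = -276024 - 377 = -276401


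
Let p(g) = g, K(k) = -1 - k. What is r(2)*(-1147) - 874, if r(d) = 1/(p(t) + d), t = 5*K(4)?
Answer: -18955/23 ≈ -824.13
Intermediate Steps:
t = -25 (t = 5*(-1 - 1*4) = 5*(-1 - 4) = 5*(-5) = -25)
r(d) = 1/(-25 + d)
r(2)*(-1147) - 874 = -1147/(-25 + 2) - 874 = -1147/(-23) - 874 = -1/23*(-1147) - 874 = 1147/23 - 874 = -18955/23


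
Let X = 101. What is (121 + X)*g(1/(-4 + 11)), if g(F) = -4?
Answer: -888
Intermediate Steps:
(121 + X)*g(1/(-4 + 11)) = (121 + 101)*(-4) = 222*(-4) = -888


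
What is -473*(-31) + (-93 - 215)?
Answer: 14355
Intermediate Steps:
-473*(-31) + (-93 - 215) = 14663 - 308 = 14355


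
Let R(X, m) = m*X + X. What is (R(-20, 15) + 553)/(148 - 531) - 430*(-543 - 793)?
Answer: 220025607/383 ≈ 5.7448e+5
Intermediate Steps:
R(X, m) = X + X*m (R(X, m) = X*m + X = X + X*m)
(R(-20, 15) + 553)/(148 - 531) - 430*(-543 - 793) = (-20*(1 + 15) + 553)/(148 - 531) - 430*(-543 - 793) = (-20*16 + 553)/(-383) - 430*(-1336) = (-320 + 553)*(-1/383) + 574480 = 233*(-1/383) + 574480 = -233/383 + 574480 = 220025607/383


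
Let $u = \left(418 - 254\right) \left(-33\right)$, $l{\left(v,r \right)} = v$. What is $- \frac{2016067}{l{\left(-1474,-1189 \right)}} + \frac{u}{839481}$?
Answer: $\frac{564147321313}{412464998} \approx 1367.7$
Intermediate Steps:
$u = -5412$ ($u = 164 \left(-33\right) = -5412$)
$- \frac{2016067}{l{\left(-1474,-1189 \right)}} + \frac{u}{839481} = - \frac{2016067}{-1474} - \frac{5412}{839481} = \left(-2016067\right) \left(- \frac{1}{1474}\right) - \frac{1804}{279827} = \frac{2016067}{1474} - \frac{1804}{279827} = \frac{564147321313}{412464998}$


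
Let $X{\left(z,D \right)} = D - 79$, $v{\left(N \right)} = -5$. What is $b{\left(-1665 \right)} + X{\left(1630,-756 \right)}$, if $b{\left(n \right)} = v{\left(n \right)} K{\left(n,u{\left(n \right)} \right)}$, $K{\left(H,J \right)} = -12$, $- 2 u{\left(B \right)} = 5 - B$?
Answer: $-775$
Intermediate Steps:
$u{\left(B \right)} = - \frac{5}{2} + \frac{B}{2}$ ($u{\left(B \right)} = - \frac{5 - B}{2} = - \frac{5}{2} + \frac{B}{2}$)
$X{\left(z,D \right)} = -79 + D$ ($X{\left(z,D \right)} = D - 79 = -79 + D$)
$b{\left(n \right)} = 60$ ($b{\left(n \right)} = \left(-5\right) \left(-12\right) = 60$)
$b{\left(-1665 \right)} + X{\left(1630,-756 \right)} = 60 - 835 = -775$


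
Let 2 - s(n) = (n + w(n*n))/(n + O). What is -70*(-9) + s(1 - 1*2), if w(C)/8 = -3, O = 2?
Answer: 657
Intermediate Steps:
w(C) = -24 (w(C) = 8*(-3) = -24)
s(n) = 2 - (-24 + n)/(2 + n) (s(n) = 2 - (n - 24)/(n + 2) = 2 - (-24 + n)/(2 + n))
-70*(-9) + s(1 - 1*2) = -70*(-9) + (28 + (1 - 1*2))/(2 + (1 - 1*2)) = 630 + (28 + (1 - 2))/(2 + (1 - 2)) = 630 + (28 - 1)/(2 - 1) = 630 + 27/1 = 630 + 1*27 = 630 + 27 = 657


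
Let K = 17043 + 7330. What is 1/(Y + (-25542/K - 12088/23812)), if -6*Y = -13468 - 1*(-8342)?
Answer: 435277407/371194877851 ≈ 0.0011726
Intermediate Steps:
K = 24373
Y = 2563/3 (Y = -(-13468 - 1*(-8342))/6 = -(-13468 + 8342)/6 = -1/6*(-5126) = 2563/3 ≈ 854.33)
1/(Y + (-25542/K - 12088/23812)) = 1/(2563/3 + (-25542/24373 - 12088/23812)) = 1/(2563/3 + (-25542*1/24373 - 12088*1/23812)) = 1/(2563/3 + (-25542/24373 - 3022/5953)) = 1/(2563/3 - 225706732/145092469) = 1/(371194877851/435277407) = 435277407/371194877851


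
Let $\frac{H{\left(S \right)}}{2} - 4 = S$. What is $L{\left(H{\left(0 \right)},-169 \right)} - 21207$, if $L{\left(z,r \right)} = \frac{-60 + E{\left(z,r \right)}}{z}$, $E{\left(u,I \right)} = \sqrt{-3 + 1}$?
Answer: $- \frac{42429}{2} + \frac{i \sqrt{2}}{8} \approx -21215.0 + 0.17678 i$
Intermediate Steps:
$E{\left(u,I \right)} = i \sqrt{2}$ ($E{\left(u,I \right)} = \sqrt{-2} = i \sqrt{2}$)
$H{\left(S \right)} = 8 + 2 S$
$L{\left(z,r \right)} = \frac{-60 + i \sqrt{2}}{z}$
$L{\left(H{\left(0 \right)},-169 \right)} - 21207 = \frac{-60 + i \sqrt{2}}{8 + 2 \cdot 0} - 21207 = \frac{-60 + i \sqrt{2}}{8 + 0} - 21207 = \frac{-60 + i \sqrt{2}}{8} - 21207 = \left(- \frac{15}{2} + \frac{i \sqrt{2}}{8}\right) - 21207 = - \frac{42429}{2} + \frac{i \sqrt{2}}{8}$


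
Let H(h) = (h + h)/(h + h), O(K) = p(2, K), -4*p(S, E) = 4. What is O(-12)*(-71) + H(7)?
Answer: 72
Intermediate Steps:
p(S, E) = -1 (p(S, E) = -¼*4 = -1)
O(K) = -1
H(h) = 1 (H(h) = (2*h)/((2*h)) = (2*h)*(1/(2*h)) = 1)
O(-12)*(-71) + H(7) = -1*(-71) + 1 = 71 + 1 = 72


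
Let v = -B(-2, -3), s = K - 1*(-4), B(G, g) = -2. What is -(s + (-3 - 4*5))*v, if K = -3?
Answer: 44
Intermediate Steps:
s = 1 (s = -3 - 1*(-4) = -3 + 4 = 1)
v = 2 (v = -1*(-2) = 2)
-(s + (-3 - 4*5))*v = -(1 + (-3 - 4*5))*2 = -(1 + (-3 - 20))*2 = -(1 - 23)*2 = -(-22)*2 = -1*(-44) = 44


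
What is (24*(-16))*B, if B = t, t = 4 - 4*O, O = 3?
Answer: 3072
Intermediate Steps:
t = -8 (t = 4 - 4*3 = 4 - 12 = -8)
B = -8
(24*(-16))*B = (24*(-16))*(-8) = -384*(-8) = 3072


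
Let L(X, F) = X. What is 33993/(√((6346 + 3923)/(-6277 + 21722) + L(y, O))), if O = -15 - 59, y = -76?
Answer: -33993*I*√17971045195/1163551 ≈ -3916.4*I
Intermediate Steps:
O = -74
33993/(√((6346 + 3923)/(-6277 + 21722) + L(y, O))) = 33993/(√((6346 + 3923)/(-6277 + 21722) - 76)) = 33993/(√(10269/15445 - 76)) = 33993/(√(-1163551/15445)) = 33993/((I*√17971045195/15445)) = 33993*(-I*√17971045195/1163551) = -33993*I*√17971045195/1163551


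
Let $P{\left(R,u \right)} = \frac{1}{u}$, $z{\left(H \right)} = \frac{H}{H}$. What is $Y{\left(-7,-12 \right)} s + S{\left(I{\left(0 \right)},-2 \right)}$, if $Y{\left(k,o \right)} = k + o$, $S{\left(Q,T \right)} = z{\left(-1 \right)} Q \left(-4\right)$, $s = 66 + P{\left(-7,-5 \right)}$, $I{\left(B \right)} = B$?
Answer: $- \frac{6251}{5} \approx -1250.2$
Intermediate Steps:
$z{\left(H \right)} = 1$
$s = \frac{329}{5}$ ($s = 66 + \frac{1}{-5} = 66 - \frac{1}{5} = \frac{329}{5} \approx 65.8$)
$S{\left(Q,T \right)} = - 4 Q$ ($S{\left(Q,T \right)} = 1 Q \left(-4\right) = Q \left(-4\right) = - 4 Q$)
$Y{\left(-7,-12 \right)} s + S{\left(I{\left(0 \right)},-2 \right)} = \left(-7 - 12\right) \frac{329}{5} - 0 = \left(-19\right) \frac{329}{5} + 0 = - \frac{6251}{5} + 0 = - \frac{6251}{5}$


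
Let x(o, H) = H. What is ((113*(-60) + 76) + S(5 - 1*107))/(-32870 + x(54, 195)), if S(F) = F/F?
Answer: 6703/32675 ≈ 0.20514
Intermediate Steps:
S(F) = 1
((113*(-60) + 76) + S(5 - 1*107))/(-32870 + x(54, 195)) = ((113*(-60) + 76) + 1)/(-32870 + 195) = ((-6780 + 76) + 1)/(-32675) = (-6704 + 1)*(-1/32675) = -6703*(-1/32675) = 6703/32675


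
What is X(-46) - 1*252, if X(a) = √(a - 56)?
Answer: -252 + I*√102 ≈ -252.0 + 10.1*I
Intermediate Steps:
X(a) = √(-56 + a)
X(-46) - 1*252 = √(-56 - 46) - 1*252 = √(-102) - 252 = I*√102 - 252 = -252 + I*√102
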